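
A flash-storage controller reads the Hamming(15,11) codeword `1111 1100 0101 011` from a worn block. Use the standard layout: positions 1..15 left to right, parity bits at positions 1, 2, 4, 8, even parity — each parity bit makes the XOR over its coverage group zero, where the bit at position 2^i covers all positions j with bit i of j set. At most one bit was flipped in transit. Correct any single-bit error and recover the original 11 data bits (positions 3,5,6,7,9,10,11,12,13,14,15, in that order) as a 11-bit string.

11100101011

s1: b1⊕b3⊕b5⊕b7⊕b9⊕b11⊕b13⊕b15 = 1⊕1⊕1⊕0⊕0⊕0⊕0⊕1 = 0
s2: b2⊕b3⊕b6⊕b7⊕b10⊕b11⊕b14⊕b15 = 1⊕1⊕1⊕0⊕1⊕0⊕1⊕1 = 0
s4: b4⊕b5⊕b6⊕b7⊕b12⊕b13⊕b14⊕b15 = 1⊕1⊕1⊕0⊕1⊕0⊕1⊕1 = 0
s8: b8⊕b9⊕b10⊕b11⊕b12⊕b13⊕b14⊕b15 = 0⊕0⊕1⊕0⊕1⊕0⊕1⊕1 = 0
Syndrome (s8...s1) = 0000 → position 0 (no error).
No correction needed.
Data bits at positions 3,5,6,7,9,10,11,12,13,14,15: 11100101011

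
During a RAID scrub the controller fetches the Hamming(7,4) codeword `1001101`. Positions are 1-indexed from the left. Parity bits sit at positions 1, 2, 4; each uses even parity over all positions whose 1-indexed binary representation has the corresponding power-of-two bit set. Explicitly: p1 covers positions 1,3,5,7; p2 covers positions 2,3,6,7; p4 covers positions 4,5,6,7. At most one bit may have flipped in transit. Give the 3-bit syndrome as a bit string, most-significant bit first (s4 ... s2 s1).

111

s1: b1⊕b3⊕b5⊕b7 = 1⊕0⊕1⊕1 = 1
s2: b2⊕b3⊕b6⊕b7 = 0⊕0⊕0⊕1 = 1
s4: b4⊕b5⊕b6⊕b7 = 1⊕1⊕0⊕1 = 1
Syndrome (s4...s1) = 111 → position 7.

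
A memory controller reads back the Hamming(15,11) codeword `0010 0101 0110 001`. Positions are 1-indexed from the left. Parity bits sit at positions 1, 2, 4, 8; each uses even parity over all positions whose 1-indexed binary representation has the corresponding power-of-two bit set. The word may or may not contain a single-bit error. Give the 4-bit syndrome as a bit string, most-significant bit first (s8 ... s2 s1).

0011

s1: b1⊕b3⊕b5⊕b7⊕b9⊕b11⊕b13⊕b15 = 0⊕1⊕0⊕0⊕0⊕1⊕0⊕1 = 1
s2: b2⊕b3⊕b6⊕b7⊕b10⊕b11⊕b14⊕b15 = 0⊕1⊕1⊕0⊕1⊕1⊕0⊕1 = 1
s4: b4⊕b5⊕b6⊕b7⊕b12⊕b13⊕b14⊕b15 = 0⊕0⊕1⊕0⊕0⊕0⊕0⊕1 = 0
s8: b8⊕b9⊕b10⊕b11⊕b12⊕b13⊕b14⊕b15 = 1⊕0⊕1⊕1⊕0⊕0⊕0⊕1 = 0
Syndrome (s8...s1) = 0011 → position 3.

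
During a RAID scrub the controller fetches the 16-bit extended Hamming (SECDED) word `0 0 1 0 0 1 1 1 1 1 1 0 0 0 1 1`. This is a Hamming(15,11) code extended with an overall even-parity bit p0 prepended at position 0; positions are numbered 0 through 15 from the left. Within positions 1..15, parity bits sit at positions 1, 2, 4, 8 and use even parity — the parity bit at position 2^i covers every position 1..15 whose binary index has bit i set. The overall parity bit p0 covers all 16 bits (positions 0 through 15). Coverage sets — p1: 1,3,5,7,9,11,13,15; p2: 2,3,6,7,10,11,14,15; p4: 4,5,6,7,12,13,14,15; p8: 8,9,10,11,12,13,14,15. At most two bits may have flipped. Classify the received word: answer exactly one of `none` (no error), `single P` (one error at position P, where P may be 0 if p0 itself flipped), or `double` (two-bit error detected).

s1: b1⊕b3⊕b5⊕b7⊕b9⊕b11⊕b13⊕b15 = 0⊕0⊕1⊕1⊕1⊕0⊕0⊕1 = 0
s2: b2⊕b3⊕b6⊕b7⊕b10⊕b11⊕b14⊕b15 = 1⊕0⊕1⊕1⊕1⊕0⊕1⊕1 = 0
s4: b4⊕b5⊕b6⊕b7⊕b12⊕b13⊕b14⊕b15 = 0⊕1⊕1⊕1⊕0⊕0⊕1⊕1 = 1
s8: b8⊕b9⊕b10⊕b11⊕b12⊕b13⊕b14⊕b15 = 1⊕1⊕1⊕0⊕0⊕0⊕1⊕1 = 1
Syndrome (s8...s1) = 1100 → position 12.
Overall parity (XOR of all 16 bits, including p0): 0⊕0⊕1⊕0⊕0⊕1⊕1⊕1⊕1⊕1⊕1⊕0⊕0⊕0⊕1⊕1 = 1
Overall=1, syndrome position=12 → single-bit error at position 12.

single 12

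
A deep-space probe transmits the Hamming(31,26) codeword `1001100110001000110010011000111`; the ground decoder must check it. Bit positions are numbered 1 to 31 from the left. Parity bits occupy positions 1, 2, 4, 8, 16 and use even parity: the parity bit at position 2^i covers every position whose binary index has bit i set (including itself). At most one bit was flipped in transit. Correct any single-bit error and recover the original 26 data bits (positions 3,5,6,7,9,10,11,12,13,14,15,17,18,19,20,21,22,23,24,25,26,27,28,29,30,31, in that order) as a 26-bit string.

01011000100110010011000111

s1: b1⊕b3⊕b5⊕b7⊕b9⊕b11⊕b13⊕b15⊕b17⊕b19⊕b21⊕b23⊕b25⊕b27⊕b29⊕b31 = 1⊕0⊕1⊕0⊕1⊕0⊕1⊕0⊕1⊕0⊕1⊕0⊕1⊕0⊕1⊕1 = 1
s2: b2⊕b3⊕b6⊕b7⊕b10⊕b11⊕b14⊕b15⊕b18⊕b19⊕b22⊕b23⊕b26⊕b27⊕b30⊕b31 = 0⊕0⊕0⊕0⊕0⊕0⊕0⊕0⊕1⊕0⊕0⊕0⊕0⊕0⊕1⊕1 = 1
s4: b4⊕b5⊕b6⊕b7⊕b12⊕b13⊕b14⊕b15⊕b20⊕b21⊕b22⊕b23⊕b28⊕b29⊕b30⊕b31 = 1⊕1⊕0⊕0⊕0⊕1⊕0⊕0⊕0⊕1⊕0⊕0⊕0⊕1⊕1⊕1 = 1
s8: b8⊕b9⊕b10⊕b11⊕b12⊕b13⊕b14⊕b15⊕b24⊕b25⊕b26⊕b27⊕b28⊕b29⊕b30⊕b31 = 1⊕1⊕0⊕0⊕0⊕1⊕0⊕0⊕1⊕1⊕0⊕0⊕0⊕1⊕1⊕1 = 0
s16: b16⊕b17⊕b18⊕b19⊕b20⊕b21⊕b22⊕b23⊕b24⊕b25⊕b26⊕b27⊕b28⊕b29⊕b30⊕b31 = 0⊕1⊕1⊕0⊕0⊕1⊕0⊕0⊕1⊕1⊕0⊕0⊕0⊕1⊕1⊕1 = 0
Syndrome (s16...s1) = 00111 → position 7.
Flip bit 7: corrected codeword = 1001101110001000110010011000111
Data bits at positions 3,5,6,7,9,10,11,12,13,14,15,17,18,19,20,21,22,23,24,25,26,27,28,29,30,31: 01011000100110010011000111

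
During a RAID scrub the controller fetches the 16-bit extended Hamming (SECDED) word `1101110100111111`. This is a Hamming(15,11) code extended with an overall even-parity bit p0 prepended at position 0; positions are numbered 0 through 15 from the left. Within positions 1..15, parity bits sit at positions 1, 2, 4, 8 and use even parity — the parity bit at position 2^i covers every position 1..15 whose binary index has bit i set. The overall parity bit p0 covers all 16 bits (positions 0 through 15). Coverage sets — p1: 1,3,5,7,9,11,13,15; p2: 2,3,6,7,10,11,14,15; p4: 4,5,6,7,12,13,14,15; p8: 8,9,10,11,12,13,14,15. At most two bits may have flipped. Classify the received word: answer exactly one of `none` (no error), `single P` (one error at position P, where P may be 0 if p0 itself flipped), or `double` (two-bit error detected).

s1: b1⊕b3⊕b5⊕b7⊕b9⊕b11⊕b13⊕b15 = 1⊕1⊕1⊕1⊕0⊕1⊕1⊕1 = 1
s2: b2⊕b3⊕b6⊕b7⊕b10⊕b11⊕b14⊕b15 = 0⊕1⊕0⊕1⊕1⊕1⊕1⊕1 = 0
s4: b4⊕b5⊕b6⊕b7⊕b12⊕b13⊕b14⊕b15 = 1⊕1⊕0⊕1⊕1⊕1⊕1⊕1 = 1
s8: b8⊕b9⊕b10⊕b11⊕b12⊕b13⊕b14⊕b15 = 0⊕0⊕1⊕1⊕1⊕1⊕1⊕1 = 0
Syndrome (s8...s1) = 0101 → position 5.
Overall parity (XOR of all 16 bits, including p0): 1⊕1⊕0⊕1⊕1⊕1⊕0⊕1⊕0⊕0⊕1⊕1⊕1⊕1⊕1⊕1 = 0
Overall=0, syndrome position=5 → double-bit error detected (uncorrectable).

double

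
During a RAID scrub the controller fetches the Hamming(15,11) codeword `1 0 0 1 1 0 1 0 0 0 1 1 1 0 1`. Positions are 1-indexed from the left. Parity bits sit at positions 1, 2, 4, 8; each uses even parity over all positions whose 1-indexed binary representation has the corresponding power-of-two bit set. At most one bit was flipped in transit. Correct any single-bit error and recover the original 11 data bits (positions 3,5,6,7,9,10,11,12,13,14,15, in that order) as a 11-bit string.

01010011101

s1: b1⊕b3⊕b5⊕b7⊕b9⊕b11⊕b13⊕b15 = 1⊕0⊕1⊕1⊕0⊕1⊕1⊕1 = 0
s2: b2⊕b3⊕b6⊕b7⊕b10⊕b11⊕b14⊕b15 = 0⊕0⊕0⊕1⊕0⊕1⊕0⊕1 = 1
s4: b4⊕b5⊕b6⊕b7⊕b12⊕b13⊕b14⊕b15 = 1⊕1⊕0⊕1⊕1⊕1⊕0⊕1 = 0
s8: b8⊕b9⊕b10⊕b11⊕b12⊕b13⊕b14⊕b15 = 0⊕0⊕0⊕1⊕1⊕1⊕0⊕1 = 0
Syndrome (s8...s1) = 0010 → position 2.
Flip bit 2: corrected codeword = 110110100011101
Data bits at positions 3,5,6,7,9,10,11,12,13,14,15: 01010011101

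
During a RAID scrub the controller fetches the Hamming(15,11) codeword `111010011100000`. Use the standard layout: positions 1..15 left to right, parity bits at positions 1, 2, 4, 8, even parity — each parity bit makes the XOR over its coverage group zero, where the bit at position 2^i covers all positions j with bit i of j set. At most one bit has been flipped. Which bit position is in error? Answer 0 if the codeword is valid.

s1: b1⊕b3⊕b5⊕b7⊕b9⊕b11⊕b13⊕b15 = 1⊕1⊕1⊕0⊕1⊕0⊕0⊕0 = 0
s2: b2⊕b3⊕b6⊕b7⊕b10⊕b11⊕b14⊕b15 = 1⊕1⊕0⊕0⊕1⊕0⊕0⊕0 = 1
s4: b4⊕b5⊕b6⊕b7⊕b12⊕b13⊕b14⊕b15 = 0⊕1⊕0⊕0⊕0⊕0⊕0⊕0 = 1
s8: b8⊕b9⊕b10⊕b11⊕b12⊕b13⊕b14⊕b15 = 1⊕1⊕1⊕0⊕0⊕0⊕0⊕0 = 1
Syndrome (s8...s1) = 1110 → position 14.

14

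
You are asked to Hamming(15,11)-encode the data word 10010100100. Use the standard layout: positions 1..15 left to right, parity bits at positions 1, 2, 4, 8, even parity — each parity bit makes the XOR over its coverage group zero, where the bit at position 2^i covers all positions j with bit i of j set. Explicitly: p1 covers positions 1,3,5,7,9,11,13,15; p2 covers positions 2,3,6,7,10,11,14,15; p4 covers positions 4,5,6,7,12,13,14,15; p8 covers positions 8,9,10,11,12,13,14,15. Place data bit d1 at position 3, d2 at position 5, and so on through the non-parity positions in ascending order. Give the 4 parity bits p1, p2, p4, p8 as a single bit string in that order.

1100

Place data bits at non-power-of-two positions: b3=1, b5=0, b6=0, b7=1, b9=0, b10=1, b11=0, b12=0, b13=1, b14=0, b15=0.
p1 = XOR of data positions {3,5,7,9,11,13,15} = 1⊕0⊕1⊕0⊕0⊕1⊕0 = 1
p2 = XOR of data positions {3,6,7,10,11,14,15} = 1⊕0⊕1⊕1⊕0⊕0⊕0 = 1
p4 = XOR of data positions {5,6,7,12,13,14,15} = 0⊕0⊕1⊕0⊕1⊕0⊕0 = 0
p8 = XOR of data positions {9,10,11,12,13,14,15} = 0⊕1⊕0⊕0⊕1⊕0⊕0 = 0
Parity bits p1,p2,p4,p8 = 1100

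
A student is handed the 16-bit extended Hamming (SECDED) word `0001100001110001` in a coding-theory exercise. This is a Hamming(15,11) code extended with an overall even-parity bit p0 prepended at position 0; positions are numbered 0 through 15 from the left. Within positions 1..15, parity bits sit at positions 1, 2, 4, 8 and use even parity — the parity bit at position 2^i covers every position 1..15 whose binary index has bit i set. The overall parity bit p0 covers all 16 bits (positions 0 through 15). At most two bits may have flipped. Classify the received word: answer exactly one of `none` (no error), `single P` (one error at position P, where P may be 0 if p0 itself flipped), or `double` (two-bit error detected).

s1: b1⊕b3⊕b5⊕b7⊕b9⊕b11⊕b13⊕b15 = 0⊕1⊕0⊕0⊕1⊕1⊕0⊕1 = 0
s2: b2⊕b3⊕b6⊕b7⊕b10⊕b11⊕b14⊕b15 = 0⊕1⊕0⊕0⊕1⊕1⊕0⊕1 = 0
s4: b4⊕b5⊕b6⊕b7⊕b12⊕b13⊕b14⊕b15 = 1⊕0⊕0⊕0⊕0⊕0⊕0⊕1 = 0
s8: b8⊕b9⊕b10⊕b11⊕b12⊕b13⊕b14⊕b15 = 0⊕1⊕1⊕1⊕0⊕0⊕0⊕1 = 0
Syndrome (s8...s1) = 0000 → position 0 (no error).
Overall parity (XOR of all 16 bits, including p0): 0⊕0⊕0⊕1⊕1⊕0⊕0⊕0⊕0⊕1⊕1⊕1⊕0⊕0⊕0⊕1 = 0
Overall=0, syndrome position=0 → no error.

none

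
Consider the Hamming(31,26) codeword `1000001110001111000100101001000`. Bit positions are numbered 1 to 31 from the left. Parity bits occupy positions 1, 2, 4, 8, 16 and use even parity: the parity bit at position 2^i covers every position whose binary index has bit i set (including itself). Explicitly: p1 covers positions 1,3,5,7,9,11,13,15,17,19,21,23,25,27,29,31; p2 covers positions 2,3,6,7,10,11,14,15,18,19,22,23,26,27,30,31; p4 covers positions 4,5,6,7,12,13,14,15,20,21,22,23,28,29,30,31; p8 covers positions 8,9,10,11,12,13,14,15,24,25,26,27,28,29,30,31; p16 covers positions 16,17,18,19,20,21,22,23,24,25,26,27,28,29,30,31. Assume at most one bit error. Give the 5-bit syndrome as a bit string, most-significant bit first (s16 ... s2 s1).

11101

s1: b1⊕b3⊕b5⊕b7⊕b9⊕b11⊕b13⊕b15⊕b17⊕b19⊕b21⊕b23⊕b25⊕b27⊕b29⊕b31 = 1⊕0⊕0⊕1⊕1⊕0⊕1⊕1⊕0⊕0⊕0⊕1⊕1⊕0⊕0⊕0 = 1
s2: b2⊕b3⊕b6⊕b7⊕b10⊕b11⊕b14⊕b15⊕b18⊕b19⊕b22⊕b23⊕b26⊕b27⊕b30⊕b31 = 0⊕0⊕0⊕1⊕0⊕0⊕1⊕1⊕0⊕0⊕0⊕1⊕0⊕0⊕0⊕0 = 0
s4: b4⊕b5⊕b6⊕b7⊕b12⊕b13⊕b14⊕b15⊕b20⊕b21⊕b22⊕b23⊕b28⊕b29⊕b30⊕b31 = 0⊕0⊕0⊕1⊕0⊕1⊕1⊕1⊕1⊕0⊕0⊕1⊕1⊕0⊕0⊕0 = 1
s8: b8⊕b9⊕b10⊕b11⊕b12⊕b13⊕b14⊕b15⊕b24⊕b25⊕b26⊕b27⊕b28⊕b29⊕b30⊕b31 = 1⊕1⊕0⊕0⊕0⊕1⊕1⊕1⊕0⊕1⊕0⊕0⊕1⊕0⊕0⊕0 = 1
s16: b16⊕b17⊕b18⊕b19⊕b20⊕b21⊕b22⊕b23⊕b24⊕b25⊕b26⊕b27⊕b28⊕b29⊕b30⊕b31 = 1⊕0⊕0⊕0⊕1⊕0⊕0⊕1⊕0⊕1⊕0⊕0⊕1⊕0⊕0⊕0 = 1
Syndrome (s16...s1) = 11101 → position 29.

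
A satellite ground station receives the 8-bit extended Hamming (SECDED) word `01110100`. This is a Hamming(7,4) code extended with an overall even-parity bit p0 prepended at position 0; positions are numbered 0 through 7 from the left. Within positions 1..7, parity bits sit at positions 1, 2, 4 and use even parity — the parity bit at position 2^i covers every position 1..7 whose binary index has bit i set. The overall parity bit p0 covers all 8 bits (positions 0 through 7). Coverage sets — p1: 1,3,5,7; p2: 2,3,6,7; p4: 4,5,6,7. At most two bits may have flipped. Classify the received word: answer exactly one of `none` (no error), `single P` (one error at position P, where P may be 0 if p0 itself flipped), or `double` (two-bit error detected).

double

s1: b1⊕b3⊕b5⊕b7 = 1⊕1⊕1⊕0 = 1
s2: b2⊕b3⊕b6⊕b7 = 1⊕1⊕0⊕0 = 0
s4: b4⊕b5⊕b6⊕b7 = 0⊕1⊕0⊕0 = 1
Syndrome (s4...s1) = 101 → position 5.
Overall parity (XOR of all 8 bits, including p0): 0⊕1⊕1⊕1⊕0⊕1⊕0⊕0 = 0
Overall=0, syndrome position=5 → double-bit error detected (uncorrectable).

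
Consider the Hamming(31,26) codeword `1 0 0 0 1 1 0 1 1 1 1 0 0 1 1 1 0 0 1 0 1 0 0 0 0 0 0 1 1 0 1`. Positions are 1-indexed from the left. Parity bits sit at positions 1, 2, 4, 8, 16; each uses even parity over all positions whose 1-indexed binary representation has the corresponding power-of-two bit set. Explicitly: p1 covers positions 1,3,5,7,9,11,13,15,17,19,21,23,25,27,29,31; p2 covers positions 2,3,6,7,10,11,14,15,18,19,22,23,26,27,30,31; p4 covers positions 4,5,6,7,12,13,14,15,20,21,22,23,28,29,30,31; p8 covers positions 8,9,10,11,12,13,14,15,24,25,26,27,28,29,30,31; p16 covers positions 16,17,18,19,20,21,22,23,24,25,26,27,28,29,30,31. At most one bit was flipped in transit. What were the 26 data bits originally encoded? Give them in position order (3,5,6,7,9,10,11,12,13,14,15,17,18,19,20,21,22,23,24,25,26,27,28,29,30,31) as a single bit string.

01101100011001010000001101

s1: b1⊕b3⊕b5⊕b7⊕b9⊕b11⊕b13⊕b15⊕b17⊕b19⊕b21⊕b23⊕b25⊕b27⊕b29⊕b31 = 1⊕0⊕1⊕0⊕1⊕1⊕0⊕1⊕0⊕1⊕1⊕0⊕0⊕0⊕1⊕1 = 1
s2: b2⊕b3⊕b6⊕b7⊕b10⊕b11⊕b14⊕b15⊕b18⊕b19⊕b22⊕b23⊕b26⊕b27⊕b30⊕b31 = 0⊕0⊕1⊕0⊕1⊕1⊕1⊕1⊕0⊕1⊕0⊕0⊕0⊕0⊕0⊕1 = 1
s4: b4⊕b5⊕b6⊕b7⊕b12⊕b13⊕b14⊕b15⊕b20⊕b21⊕b22⊕b23⊕b28⊕b29⊕b30⊕b31 = 0⊕1⊕1⊕0⊕0⊕0⊕1⊕1⊕0⊕1⊕0⊕0⊕1⊕1⊕0⊕1 = 0
s8: b8⊕b9⊕b10⊕b11⊕b12⊕b13⊕b14⊕b15⊕b24⊕b25⊕b26⊕b27⊕b28⊕b29⊕b30⊕b31 = 1⊕1⊕1⊕1⊕0⊕0⊕1⊕1⊕0⊕0⊕0⊕0⊕1⊕1⊕0⊕1 = 1
s16: b16⊕b17⊕b18⊕b19⊕b20⊕b21⊕b22⊕b23⊕b24⊕b25⊕b26⊕b27⊕b28⊕b29⊕b30⊕b31 = 1⊕0⊕0⊕1⊕0⊕1⊕0⊕0⊕0⊕0⊕0⊕0⊕1⊕1⊕0⊕1 = 0
Syndrome (s16...s1) = 01011 → position 11.
Flip bit 11: corrected codeword = 1000110111000111001010000001101
Data bits at positions 3,5,6,7,9,10,11,12,13,14,15,17,18,19,20,21,22,23,24,25,26,27,28,29,30,31: 01101100011001010000001101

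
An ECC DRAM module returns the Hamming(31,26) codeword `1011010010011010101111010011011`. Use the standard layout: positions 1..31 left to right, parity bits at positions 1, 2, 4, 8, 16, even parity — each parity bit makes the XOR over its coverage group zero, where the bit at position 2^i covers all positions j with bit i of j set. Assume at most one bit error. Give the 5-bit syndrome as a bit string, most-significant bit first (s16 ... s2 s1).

s1: b1⊕b3⊕b5⊕b7⊕b9⊕b11⊕b13⊕b15⊕b17⊕b19⊕b21⊕b23⊕b25⊕b27⊕b29⊕b31 = 1⊕1⊕0⊕0⊕1⊕0⊕1⊕1⊕1⊕1⊕1⊕0⊕0⊕1⊕0⊕1 = 0
s2: b2⊕b3⊕b6⊕b7⊕b10⊕b11⊕b14⊕b15⊕b18⊕b19⊕b22⊕b23⊕b26⊕b27⊕b30⊕b31 = 0⊕1⊕1⊕0⊕0⊕0⊕0⊕1⊕0⊕1⊕1⊕0⊕0⊕1⊕1⊕1 = 0
s4: b4⊕b5⊕b6⊕b7⊕b12⊕b13⊕b14⊕b15⊕b20⊕b21⊕b22⊕b23⊕b28⊕b29⊕b30⊕b31 = 1⊕0⊕1⊕0⊕1⊕1⊕0⊕1⊕1⊕1⊕1⊕0⊕1⊕0⊕1⊕1 = 1
s8: b8⊕b9⊕b10⊕b11⊕b12⊕b13⊕b14⊕b15⊕b24⊕b25⊕b26⊕b27⊕b28⊕b29⊕b30⊕b31 = 0⊕1⊕0⊕0⊕1⊕1⊕0⊕1⊕1⊕0⊕0⊕1⊕1⊕0⊕1⊕1 = 1
s16: b16⊕b17⊕b18⊕b19⊕b20⊕b21⊕b22⊕b23⊕b24⊕b25⊕b26⊕b27⊕b28⊕b29⊕b30⊕b31 = 0⊕1⊕0⊕1⊕1⊕1⊕1⊕0⊕1⊕0⊕0⊕1⊕1⊕0⊕1⊕1 = 0
Syndrome (s16...s1) = 01100 → position 12.

01100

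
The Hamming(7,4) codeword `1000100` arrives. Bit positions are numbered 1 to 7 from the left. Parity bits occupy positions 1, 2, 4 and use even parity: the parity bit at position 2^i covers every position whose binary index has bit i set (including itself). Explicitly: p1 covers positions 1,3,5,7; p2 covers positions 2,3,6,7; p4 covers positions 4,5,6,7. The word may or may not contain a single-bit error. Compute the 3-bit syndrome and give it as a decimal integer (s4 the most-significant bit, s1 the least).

s1: b1⊕b3⊕b5⊕b7 = 1⊕0⊕1⊕0 = 0
s2: b2⊕b3⊕b6⊕b7 = 0⊕0⊕0⊕0 = 0
s4: b4⊕b5⊕b6⊕b7 = 0⊕1⊕0⊕0 = 1
Syndrome (s4...s1) = 100 → position 4.

4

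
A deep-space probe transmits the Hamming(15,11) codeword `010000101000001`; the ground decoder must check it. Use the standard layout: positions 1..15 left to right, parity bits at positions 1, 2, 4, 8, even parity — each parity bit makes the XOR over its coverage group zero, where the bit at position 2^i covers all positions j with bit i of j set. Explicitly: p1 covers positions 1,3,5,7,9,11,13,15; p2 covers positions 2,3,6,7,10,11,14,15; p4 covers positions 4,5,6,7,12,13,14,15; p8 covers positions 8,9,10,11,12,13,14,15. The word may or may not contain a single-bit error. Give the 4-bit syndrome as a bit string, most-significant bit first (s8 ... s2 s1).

0011

s1: b1⊕b3⊕b5⊕b7⊕b9⊕b11⊕b13⊕b15 = 0⊕0⊕0⊕1⊕1⊕0⊕0⊕1 = 1
s2: b2⊕b3⊕b6⊕b7⊕b10⊕b11⊕b14⊕b15 = 1⊕0⊕0⊕1⊕0⊕0⊕0⊕1 = 1
s4: b4⊕b5⊕b6⊕b7⊕b12⊕b13⊕b14⊕b15 = 0⊕0⊕0⊕1⊕0⊕0⊕0⊕1 = 0
s8: b8⊕b9⊕b10⊕b11⊕b12⊕b13⊕b14⊕b15 = 0⊕1⊕0⊕0⊕0⊕0⊕0⊕1 = 0
Syndrome (s8...s1) = 0011 → position 3.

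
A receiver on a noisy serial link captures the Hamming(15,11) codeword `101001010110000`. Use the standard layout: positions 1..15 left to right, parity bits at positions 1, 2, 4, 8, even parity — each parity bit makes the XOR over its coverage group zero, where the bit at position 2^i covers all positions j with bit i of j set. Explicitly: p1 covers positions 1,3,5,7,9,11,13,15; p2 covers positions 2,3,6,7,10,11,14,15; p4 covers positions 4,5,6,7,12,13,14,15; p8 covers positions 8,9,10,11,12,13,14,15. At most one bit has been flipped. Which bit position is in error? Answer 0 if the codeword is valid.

13

s1: b1⊕b3⊕b5⊕b7⊕b9⊕b11⊕b13⊕b15 = 1⊕1⊕0⊕0⊕0⊕1⊕0⊕0 = 1
s2: b2⊕b3⊕b6⊕b7⊕b10⊕b11⊕b14⊕b15 = 0⊕1⊕1⊕0⊕1⊕1⊕0⊕0 = 0
s4: b4⊕b5⊕b6⊕b7⊕b12⊕b13⊕b14⊕b15 = 0⊕0⊕1⊕0⊕0⊕0⊕0⊕0 = 1
s8: b8⊕b9⊕b10⊕b11⊕b12⊕b13⊕b14⊕b15 = 1⊕0⊕1⊕1⊕0⊕0⊕0⊕0 = 1
Syndrome (s8...s1) = 1101 → position 13.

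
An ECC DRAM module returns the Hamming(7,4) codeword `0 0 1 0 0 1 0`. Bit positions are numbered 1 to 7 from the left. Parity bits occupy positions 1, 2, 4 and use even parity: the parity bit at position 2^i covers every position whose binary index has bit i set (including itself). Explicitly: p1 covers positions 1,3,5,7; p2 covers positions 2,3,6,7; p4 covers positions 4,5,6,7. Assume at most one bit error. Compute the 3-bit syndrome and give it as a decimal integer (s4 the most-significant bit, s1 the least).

s1: b1⊕b3⊕b5⊕b7 = 0⊕1⊕0⊕0 = 1
s2: b2⊕b3⊕b6⊕b7 = 0⊕1⊕1⊕0 = 0
s4: b4⊕b5⊕b6⊕b7 = 0⊕0⊕1⊕0 = 1
Syndrome (s4...s1) = 101 → position 5.

5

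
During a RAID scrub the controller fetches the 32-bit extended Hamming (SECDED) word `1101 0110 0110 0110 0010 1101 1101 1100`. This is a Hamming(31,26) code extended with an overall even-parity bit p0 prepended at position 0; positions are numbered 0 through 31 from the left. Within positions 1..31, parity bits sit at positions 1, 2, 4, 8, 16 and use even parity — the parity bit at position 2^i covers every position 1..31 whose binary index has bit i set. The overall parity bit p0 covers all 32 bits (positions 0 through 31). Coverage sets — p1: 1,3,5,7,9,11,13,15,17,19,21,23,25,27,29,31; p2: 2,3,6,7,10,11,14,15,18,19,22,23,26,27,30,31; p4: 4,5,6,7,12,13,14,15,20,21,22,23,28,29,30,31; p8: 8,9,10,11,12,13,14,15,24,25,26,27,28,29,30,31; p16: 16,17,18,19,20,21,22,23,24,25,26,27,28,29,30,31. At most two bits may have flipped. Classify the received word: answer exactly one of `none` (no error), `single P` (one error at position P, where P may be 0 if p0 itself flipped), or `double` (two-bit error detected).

double

s1: b1⊕b3⊕b5⊕b7⊕b9⊕b11⊕b13⊕b15⊕b17⊕b19⊕b21⊕b23⊕b25⊕b27⊕b29⊕b31 = 1⊕1⊕1⊕0⊕1⊕0⊕1⊕0⊕0⊕0⊕1⊕1⊕1⊕1⊕1⊕0 = 0
s2: b2⊕b3⊕b6⊕b7⊕b10⊕b11⊕b14⊕b15⊕b18⊕b19⊕b22⊕b23⊕b26⊕b27⊕b30⊕b31 = 0⊕1⊕1⊕0⊕1⊕0⊕1⊕0⊕1⊕0⊕0⊕1⊕0⊕1⊕0⊕0 = 1
s4: b4⊕b5⊕b6⊕b7⊕b12⊕b13⊕b14⊕b15⊕b20⊕b21⊕b22⊕b23⊕b28⊕b29⊕b30⊕b31 = 0⊕1⊕1⊕0⊕0⊕1⊕1⊕0⊕1⊕1⊕0⊕1⊕1⊕1⊕0⊕0 = 1
s8: b8⊕b9⊕b10⊕b11⊕b12⊕b13⊕b14⊕b15⊕b24⊕b25⊕b26⊕b27⊕b28⊕b29⊕b30⊕b31 = 0⊕1⊕1⊕0⊕0⊕1⊕1⊕0⊕1⊕1⊕0⊕1⊕1⊕1⊕0⊕0 = 1
s16: b16⊕b17⊕b18⊕b19⊕b20⊕b21⊕b22⊕b23⊕b24⊕b25⊕b26⊕b27⊕b28⊕b29⊕b30⊕b31 = 0⊕0⊕1⊕0⊕1⊕1⊕0⊕1⊕1⊕1⊕0⊕1⊕1⊕1⊕0⊕0 = 1
Syndrome (s16...s1) = 11110 → position 30.
Overall parity (XOR of all 32 bits, including p0): 1⊕1⊕0⊕1⊕0⊕1⊕1⊕0⊕0⊕1⊕1⊕0⊕0⊕1⊕1⊕0⊕0⊕0⊕1⊕0⊕1⊕1⊕0⊕1⊕1⊕1⊕0⊕1⊕1⊕1⊕0⊕0 = 0
Overall=0, syndrome position=30 → double-bit error detected (uncorrectable).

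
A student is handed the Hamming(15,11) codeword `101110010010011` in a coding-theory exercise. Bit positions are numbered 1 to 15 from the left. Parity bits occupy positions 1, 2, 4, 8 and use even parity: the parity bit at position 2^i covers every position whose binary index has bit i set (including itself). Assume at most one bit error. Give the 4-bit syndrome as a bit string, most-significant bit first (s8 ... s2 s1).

s1: b1⊕b3⊕b5⊕b7⊕b9⊕b11⊕b13⊕b15 = 1⊕1⊕1⊕0⊕0⊕1⊕0⊕1 = 1
s2: b2⊕b3⊕b6⊕b7⊕b10⊕b11⊕b14⊕b15 = 0⊕1⊕0⊕0⊕0⊕1⊕1⊕1 = 0
s4: b4⊕b5⊕b6⊕b7⊕b12⊕b13⊕b14⊕b15 = 1⊕1⊕0⊕0⊕0⊕0⊕1⊕1 = 0
s8: b8⊕b9⊕b10⊕b11⊕b12⊕b13⊕b14⊕b15 = 1⊕0⊕0⊕1⊕0⊕0⊕1⊕1 = 0
Syndrome (s8...s1) = 0001 → position 1.

0001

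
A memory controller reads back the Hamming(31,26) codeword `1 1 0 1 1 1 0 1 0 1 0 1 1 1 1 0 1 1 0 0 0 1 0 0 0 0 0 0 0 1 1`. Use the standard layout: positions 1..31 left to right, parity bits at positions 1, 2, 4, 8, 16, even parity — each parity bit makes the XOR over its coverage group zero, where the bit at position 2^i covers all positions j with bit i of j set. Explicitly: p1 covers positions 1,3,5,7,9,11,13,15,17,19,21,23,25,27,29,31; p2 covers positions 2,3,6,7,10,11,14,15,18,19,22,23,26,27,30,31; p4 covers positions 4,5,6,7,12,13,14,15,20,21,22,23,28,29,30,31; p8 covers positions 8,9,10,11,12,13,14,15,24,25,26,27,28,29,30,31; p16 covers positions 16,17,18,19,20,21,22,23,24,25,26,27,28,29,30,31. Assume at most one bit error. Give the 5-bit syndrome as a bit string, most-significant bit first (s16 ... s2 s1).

s1: b1⊕b3⊕b5⊕b7⊕b9⊕b11⊕b13⊕b15⊕b17⊕b19⊕b21⊕b23⊕b25⊕b27⊕b29⊕b31 = 1⊕0⊕1⊕0⊕0⊕0⊕1⊕1⊕1⊕0⊕0⊕0⊕0⊕0⊕0⊕1 = 0
s2: b2⊕b3⊕b6⊕b7⊕b10⊕b11⊕b14⊕b15⊕b18⊕b19⊕b22⊕b23⊕b26⊕b27⊕b30⊕b31 = 1⊕0⊕1⊕0⊕1⊕0⊕1⊕1⊕1⊕0⊕1⊕0⊕0⊕0⊕1⊕1 = 1
s4: b4⊕b5⊕b6⊕b7⊕b12⊕b13⊕b14⊕b15⊕b20⊕b21⊕b22⊕b23⊕b28⊕b29⊕b30⊕b31 = 1⊕1⊕1⊕0⊕1⊕1⊕1⊕1⊕0⊕0⊕1⊕0⊕0⊕0⊕1⊕1 = 0
s8: b8⊕b9⊕b10⊕b11⊕b12⊕b13⊕b14⊕b15⊕b24⊕b25⊕b26⊕b27⊕b28⊕b29⊕b30⊕b31 = 1⊕0⊕1⊕0⊕1⊕1⊕1⊕1⊕0⊕0⊕0⊕0⊕0⊕0⊕1⊕1 = 0
s16: b16⊕b17⊕b18⊕b19⊕b20⊕b21⊕b22⊕b23⊕b24⊕b25⊕b26⊕b27⊕b28⊕b29⊕b30⊕b31 = 0⊕1⊕1⊕0⊕0⊕0⊕1⊕0⊕0⊕0⊕0⊕0⊕0⊕0⊕1⊕1 = 1
Syndrome (s16...s1) = 10010 → position 18.

10010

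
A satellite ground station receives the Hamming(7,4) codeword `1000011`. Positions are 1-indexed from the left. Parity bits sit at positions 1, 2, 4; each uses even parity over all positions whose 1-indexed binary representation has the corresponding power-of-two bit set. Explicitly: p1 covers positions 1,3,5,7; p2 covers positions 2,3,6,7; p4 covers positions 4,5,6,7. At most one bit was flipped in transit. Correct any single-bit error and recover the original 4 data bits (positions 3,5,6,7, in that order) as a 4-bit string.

s1: b1⊕b3⊕b5⊕b7 = 1⊕0⊕0⊕1 = 0
s2: b2⊕b3⊕b6⊕b7 = 0⊕0⊕1⊕1 = 0
s4: b4⊕b5⊕b6⊕b7 = 0⊕0⊕1⊕1 = 0
Syndrome (s4...s1) = 000 → position 0 (no error).
No correction needed.
Data bits at positions 3,5,6,7: 0011

0011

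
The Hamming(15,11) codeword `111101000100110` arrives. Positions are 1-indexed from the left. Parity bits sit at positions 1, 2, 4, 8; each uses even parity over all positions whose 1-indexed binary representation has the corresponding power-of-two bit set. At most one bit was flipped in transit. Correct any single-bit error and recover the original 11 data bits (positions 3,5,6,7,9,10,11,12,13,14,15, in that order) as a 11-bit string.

s1: b1⊕b3⊕b5⊕b7⊕b9⊕b11⊕b13⊕b15 = 1⊕1⊕0⊕0⊕0⊕0⊕1⊕0 = 1
s2: b2⊕b3⊕b6⊕b7⊕b10⊕b11⊕b14⊕b15 = 1⊕1⊕1⊕0⊕1⊕0⊕1⊕0 = 1
s4: b4⊕b5⊕b6⊕b7⊕b12⊕b13⊕b14⊕b15 = 1⊕0⊕1⊕0⊕0⊕1⊕1⊕0 = 0
s8: b8⊕b9⊕b10⊕b11⊕b12⊕b13⊕b14⊕b15 = 0⊕0⊕1⊕0⊕0⊕1⊕1⊕0 = 1
Syndrome (s8...s1) = 1011 → position 11.
Flip bit 11: corrected codeword = 111101000110110
Data bits at positions 3,5,6,7,9,10,11,12,13,14,15: 10100110110

10100110110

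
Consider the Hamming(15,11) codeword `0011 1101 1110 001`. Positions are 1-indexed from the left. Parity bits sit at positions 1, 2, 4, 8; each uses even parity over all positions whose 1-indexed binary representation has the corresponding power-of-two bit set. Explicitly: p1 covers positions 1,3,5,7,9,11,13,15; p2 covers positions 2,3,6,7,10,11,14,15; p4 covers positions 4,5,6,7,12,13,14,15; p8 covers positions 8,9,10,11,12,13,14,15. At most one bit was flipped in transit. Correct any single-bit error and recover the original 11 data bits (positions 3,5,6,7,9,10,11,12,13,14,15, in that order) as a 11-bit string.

11101100001

s1: b1⊕b3⊕b5⊕b7⊕b9⊕b11⊕b13⊕b15 = 0⊕1⊕1⊕0⊕1⊕1⊕0⊕1 = 1
s2: b2⊕b3⊕b6⊕b7⊕b10⊕b11⊕b14⊕b15 = 0⊕1⊕1⊕0⊕1⊕1⊕0⊕1 = 1
s4: b4⊕b5⊕b6⊕b7⊕b12⊕b13⊕b14⊕b15 = 1⊕1⊕1⊕0⊕0⊕0⊕0⊕1 = 0
s8: b8⊕b9⊕b10⊕b11⊕b12⊕b13⊕b14⊕b15 = 1⊕1⊕1⊕1⊕0⊕0⊕0⊕1 = 1
Syndrome (s8...s1) = 1011 → position 11.
Flip bit 11: corrected codeword = 001111011100001
Data bits at positions 3,5,6,7,9,10,11,12,13,14,15: 11101100001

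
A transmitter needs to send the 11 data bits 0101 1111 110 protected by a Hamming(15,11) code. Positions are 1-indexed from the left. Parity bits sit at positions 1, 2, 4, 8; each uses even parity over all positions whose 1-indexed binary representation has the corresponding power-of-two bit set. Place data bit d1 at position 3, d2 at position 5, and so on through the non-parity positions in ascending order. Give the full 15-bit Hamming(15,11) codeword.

Place data bits at non-power-of-two positions: b3=0, b5=1, b6=0, b7=1, b9=1, b10=1, b11=1, b12=1, b13=1, b14=1, b15=0.
p1 = XOR of data positions {3,5,7,9,11,13,15} = 0⊕1⊕1⊕1⊕1⊕1⊕0 = 1
p2 = XOR of data positions {3,6,7,10,11,14,15} = 0⊕0⊕1⊕1⊕1⊕1⊕0 = 0
p4 = XOR of data positions {5,6,7,12,13,14,15} = 1⊕0⊕1⊕1⊕1⊕1⊕0 = 1
p8 = XOR of data positions {9,10,11,12,13,14,15} = 1⊕1⊕1⊕1⊕1⊕1⊕0 = 0
Codeword b1..b15 = 100110101111110

100110101111110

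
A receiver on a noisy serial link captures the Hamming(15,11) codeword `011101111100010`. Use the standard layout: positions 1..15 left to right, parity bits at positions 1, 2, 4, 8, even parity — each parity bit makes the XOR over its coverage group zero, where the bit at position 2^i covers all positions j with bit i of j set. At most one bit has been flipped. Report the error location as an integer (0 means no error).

s1: b1⊕b3⊕b5⊕b7⊕b9⊕b11⊕b13⊕b15 = 0⊕1⊕0⊕1⊕1⊕0⊕0⊕0 = 1
s2: b2⊕b3⊕b6⊕b7⊕b10⊕b11⊕b14⊕b15 = 1⊕1⊕1⊕1⊕1⊕0⊕1⊕0 = 0
s4: b4⊕b5⊕b6⊕b7⊕b12⊕b13⊕b14⊕b15 = 1⊕0⊕1⊕1⊕0⊕0⊕1⊕0 = 0
s8: b8⊕b9⊕b10⊕b11⊕b12⊕b13⊕b14⊕b15 = 1⊕1⊕1⊕0⊕0⊕0⊕1⊕0 = 0
Syndrome (s8...s1) = 0001 → position 1.

1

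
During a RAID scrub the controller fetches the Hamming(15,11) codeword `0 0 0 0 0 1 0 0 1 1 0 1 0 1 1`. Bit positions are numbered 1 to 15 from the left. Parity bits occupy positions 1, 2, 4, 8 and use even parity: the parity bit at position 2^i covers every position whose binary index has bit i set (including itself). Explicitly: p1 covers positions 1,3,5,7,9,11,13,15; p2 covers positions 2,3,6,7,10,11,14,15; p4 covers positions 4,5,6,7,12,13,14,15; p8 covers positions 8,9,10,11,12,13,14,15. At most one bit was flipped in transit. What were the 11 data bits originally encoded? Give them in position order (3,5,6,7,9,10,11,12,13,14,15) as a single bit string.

00101101011

s1: b1⊕b3⊕b5⊕b7⊕b9⊕b11⊕b13⊕b15 = 0⊕0⊕0⊕0⊕1⊕0⊕0⊕1 = 0
s2: b2⊕b3⊕b6⊕b7⊕b10⊕b11⊕b14⊕b15 = 0⊕0⊕1⊕0⊕1⊕0⊕1⊕1 = 0
s4: b4⊕b5⊕b6⊕b7⊕b12⊕b13⊕b14⊕b15 = 0⊕0⊕1⊕0⊕1⊕0⊕1⊕1 = 0
s8: b8⊕b9⊕b10⊕b11⊕b12⊕b13⊕b14⊕b15 = 0⊕1⊕1⊕0⊕1⊕0⊕1⊕1 = 1
Syndrome (s8...s1) = 1000 → position 8.
Flip bit 8: corrected codeword = 000001011101011
Data bits at positions 3,5,6,7,9,10,11,12,13,14,15: 00101101011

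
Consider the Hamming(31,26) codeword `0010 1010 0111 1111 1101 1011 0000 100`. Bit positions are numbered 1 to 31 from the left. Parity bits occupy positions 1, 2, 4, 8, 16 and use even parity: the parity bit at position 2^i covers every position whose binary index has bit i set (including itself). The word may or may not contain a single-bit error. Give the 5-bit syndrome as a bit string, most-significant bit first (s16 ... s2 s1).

00000

s1: b1⊕b3⊕b5⊕b7⊕b9⊕b11⊕b13⊕b15⊕b17⊕b19⊕b21⊕b23⊕b25⊕b27⊕b29⊕b31 = 0⊕1⊕1⊕1⊕0⊕1⊕1⊕1⊕1⊕0⊕1⊕1⊕0⊕0⊕1⊕0 = 0
s2: b2⊕b3⊕b6⊕b7⊕b10⊕b11⊕b14⊕b15⊕b18⊕b19⊕b22⊕b23⊕b26⊕b27⊕b30⊕b31 = 0⊕1⊕0⊕1⊕1⊕1⊕1⊕1⊕1⊕0⊕0⊕1⊕0⊕0⊕0⊕0 = 0
s4: b4⊕b5⊕b6⊕b7⊕b12⊕b13⊕b14⊕b15⊕b20⊕b21⊕b22⊕b23⊕b28⊕b29⊕b30⊕b31 = 0⊕1⊕0⊕1⊕1⊕1⊕1⊕1⊕1⊕1⊕0⊕1⊕0⊕1⊕0⊕0 = 0
s8: b8⊕b9⊕b10⊕b11⊕b12⊕b13⊕b14⊕b15⊕b24⊕b25⊕b26⊕b27⊕b28⊕b29⊕b30⊕b31 = 0⊕0⊕1⊕1⊕1⊕1⊕1⊕1⊕1⊕0⊕0⊕0⊕0⊕1⊕0⊕0 = 0
s16: b16⊕b17⊕b18⊕b19⊕b20⊕b21⊕b22⊕b23⊕b24⊕b25⊕b26⊕b27⊕b28⊕b29⊕b30⊕b31 = 1⊕1⊕1⊕0⊕1⊕1⊕0⊕1⊕1⊕0⊕0⊕0⊕0⊕1⊕0⊕0 = 0
Syndrome (s16...s1) = 00000 → position 0 (no error).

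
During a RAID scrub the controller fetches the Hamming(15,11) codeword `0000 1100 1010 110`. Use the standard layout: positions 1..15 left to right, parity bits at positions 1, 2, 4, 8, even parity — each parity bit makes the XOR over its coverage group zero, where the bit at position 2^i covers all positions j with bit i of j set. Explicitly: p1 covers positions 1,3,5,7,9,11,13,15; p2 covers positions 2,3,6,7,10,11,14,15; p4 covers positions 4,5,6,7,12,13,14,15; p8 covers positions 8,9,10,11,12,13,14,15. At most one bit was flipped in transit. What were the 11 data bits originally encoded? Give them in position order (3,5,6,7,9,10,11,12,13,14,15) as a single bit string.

01101010110

s1: b1⊕b3⊕b5⊕b7⊕b9⊕b11⊕b13⊕b15 = 0⊕0⊕1⊕0⊕1⊕1⊕1⊕0 = 0
s2: b2⊕b3⊕b6⊕b7⊕b10⊕b11⊕b14⊕b15 = 0⊕0⊕1⊕0⊕0⊕1⊕1⊕0 = 1
s4: b4⊕b5⊕b6⊕b7⊕b12⊕b13⊕b14⊕b15 = 0⊕1⊕1⊕0⊕0⊕1⊕1⊕0 = 0
s8: b8⊕b9⊕b10⊕b11⊕b12⊕b13⊕b14⊕b15 = 0⊕1⊕0⊕1⊕0⊕1⊕1⊕0 = 0
Syndrome (s8...s1) = 0010 → position 2.
Flip bit 2: corrected codeword = 010011001010110
Data bits at positions 3,5,6,7,9,10,11,12,13,14,15: 01101010110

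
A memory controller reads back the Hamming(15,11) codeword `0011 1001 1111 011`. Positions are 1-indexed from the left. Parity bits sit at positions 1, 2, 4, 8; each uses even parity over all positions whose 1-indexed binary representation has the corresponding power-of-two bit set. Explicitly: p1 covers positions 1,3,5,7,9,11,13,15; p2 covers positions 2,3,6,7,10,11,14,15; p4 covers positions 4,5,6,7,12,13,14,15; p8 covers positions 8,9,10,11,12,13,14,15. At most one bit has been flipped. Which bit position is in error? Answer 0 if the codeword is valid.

s1: b1⊕b3⊕b5⊕b7⊕b9⊕b11⊕b13⊕b15 = 0⊕1⊕1⊕0⊕1⊕1⊕0⊕1 = 1
s2: b2⊕b3⊕b6⊕b7⊕b10⊕b11⊕b14⊕b15 = 0⊕1⊕0⊕0⊕1⊕1⊕1⊕1 = 1
s4: b4⊕b5⊕b6⊕b7⊕b12⊕b13⊕b14⊕b15 = 1⊕1⊕0⊕0⊕1⊕0⊕1⊕1 = 1
s8: b8⊕b9⊕b10⊕b11⊕b12⊕b13⊕b14⊕b15 = 1⊕1⊕1⊕1⊕1⊕0⊕1⊕1 = 1
Syndrome (s8...s1) = 1111 → position 15.

15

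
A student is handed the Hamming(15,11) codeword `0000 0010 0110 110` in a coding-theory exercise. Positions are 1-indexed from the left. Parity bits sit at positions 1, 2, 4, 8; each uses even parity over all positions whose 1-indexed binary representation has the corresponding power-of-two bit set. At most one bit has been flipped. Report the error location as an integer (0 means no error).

5

s1: b1⊕b3⊕b5⊕b7⊕b9⊕b11⊕b13⊕b15 = 0⊕0⊕0⊕1⊕0⊕1⊕1⊕0 = 1
s2: b2⊕b3⊕b6⊕b7⊕b10⊕b11⊕b14⊕b15 = 0⊕0⊕0⊕1⊕1⊕1⊕1⊕0 = 0
s4: b4⊕b5⊕b6⊕b7⊕b12⊕b13⊕b14⊕b15 = 0⊕0⊕0⊕1⊕0⊕1⊕1⊕0 = 1
s8: b8⊕b9⊕b10⊕b11⊕b12⊕b13⊕b14⊕b15 = 0⊕0⊕1⊕1⊕0⊕1⊕1⊕0 = 0
Syndrome (s8...s1) = 0101 → position 5.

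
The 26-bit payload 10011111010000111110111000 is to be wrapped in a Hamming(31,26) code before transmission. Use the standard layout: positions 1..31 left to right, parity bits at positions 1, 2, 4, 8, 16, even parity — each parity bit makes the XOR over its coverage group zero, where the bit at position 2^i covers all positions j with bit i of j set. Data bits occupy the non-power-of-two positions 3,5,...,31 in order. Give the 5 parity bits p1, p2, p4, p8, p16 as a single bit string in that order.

Place data bits at non-power-of-two positions: b3=1, b5=0, b6=0, b7=1, b9=1, b10=1, b11=1, b12=1, b13=0, b14=1, b15=0, b17=0, b18=0, b19=0, b20=1, b21=1, b22=1, b23=1, b24=1, b25=0, b26=1, b27=1, b28=1, b29=0, b30=0, b31=0.
p1 = XOR of data positions {3,5,7,9,11,13,15,17,19,21,23,25,27,29,31} = 1⊕0⊕1⊕1⊕1⊕0⊕0⊕0⊕0⊕1⊕1⊕0⊕1⊕0⊕0 = 1
p2 = XOR of data positions {3,6,7,10,11,14,15,18,19,22,23,26,27,30,31} = 1⊕0⊕1⊕1⊕1⊕1⊕0⊕0⊕0⊕1⊕1⊕1⊕1⊕0⊕0 = 1
p4 = XOR of data positions {5,6,7,12,13,14,15,20,21,22,23,28,29,30,31} = 0⊕0⊕1⊕1⊕0⊕1⊕0⊕1⊕1⊕1⊕1⊕1⊕0⊕0⊕0 = 0
p8 = XOR of data positions {9,10,11,12,13,14,15,24,25,26,27,28,29,30,31} = 1⊕1⊕1⊕1⊕0⊕1⊕0⊕1⊕0⊕1⊕1⊕1⊕0⊕0⊕0 = 1
p16 = XOR of data positions {17,18,19,20,21,22,23,24,25,26,27,28,29,30,31} = 0⊕0⊕0⊕1⊕1⊕1⊕1⊕1⊕0⊕1⊕1⊕1⊕0⊕0⊕0 = 0
Parity bits p1,p2,p4,p8,p16 = 11010

11010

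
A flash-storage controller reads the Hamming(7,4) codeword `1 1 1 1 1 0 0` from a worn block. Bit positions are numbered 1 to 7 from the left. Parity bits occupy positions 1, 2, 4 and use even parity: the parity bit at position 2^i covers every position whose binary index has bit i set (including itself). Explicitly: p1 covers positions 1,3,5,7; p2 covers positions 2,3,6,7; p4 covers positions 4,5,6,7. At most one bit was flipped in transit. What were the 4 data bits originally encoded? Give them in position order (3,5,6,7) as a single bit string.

s1: b1⊕b3⊕b5⊕b7 = 1⊕1⊕1⊕0 = 1
s2: b2⊕b3⊕b6⊕b7 = 1⊕1⊕0⊕0 = 0
s4: b4⊕b5⊕b6⊕b7 = 1⊕1⊕0⊕0 = 0
Syndrome (s4...s1) = 001 → position 1.
Flip bit 1: corrected codeword = 0111100
Data bits at positions 3,5,6,7: 1100

1100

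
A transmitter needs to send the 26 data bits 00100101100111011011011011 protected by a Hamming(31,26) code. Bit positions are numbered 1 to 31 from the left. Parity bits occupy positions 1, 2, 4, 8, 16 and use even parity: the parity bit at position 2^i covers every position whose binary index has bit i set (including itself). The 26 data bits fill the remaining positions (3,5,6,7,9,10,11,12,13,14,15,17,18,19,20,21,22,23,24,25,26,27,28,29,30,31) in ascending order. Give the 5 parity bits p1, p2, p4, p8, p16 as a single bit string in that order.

10011

Place data bits at non-power-of-two positions: b3=0, b5=0, b6=1, b7=0, b9=0, b10=1, b11=0, b12=1, b13=1, b14=0, b15=0, b17=1, b18=1, b19=1, b20=0, b21=1, b22=1, b23=0, b24=1, b25=1, b26=0, b27=1, b28=1, b29=0, b30=1, b31=1.
p1 = XOR of data positions {3,5,7,9,11,13,15,17,19,21,23,25,27,29,31} = 0⊕0⊕0⊕0⊕0⊕1⊕0⊕1⊕1⊕1⊕0⊕1⊕1⊕0⊕1 = 1
p2 = XOR of data positions {3,6,7,10,11,14,15,18,19,22,23,26,27,30,31} = 0⊕1⊕0⊕1⊕0⊕0⊕0⊕1⊕1⊕1⊕0⊕0⊕1⊕1⊕1 = 0
p4 = XOR of data positions {5,6,7,12,13,14,15,20,21,22,23,28,29,30,31} = 0⊕1⊕0⊕1⊕1⊕0⊕0⊕0⊕1⊕1⊕0⊕1⊕0⊕1⊕1 = 0
p8 = XOR of data positions {9,10,11,12,13,14,15,24,25,26,27,28,29,30,31} = 0⊕1⊕0⊕1⊕1⊕0⊕0⊕1⊕1⊕0⊕1⊕1⊕0⊕1⊕1 = 1
p16 = XOR of data positions {17,18,19,20,21,22,23,24,25,26,27,28,29,30,31} = 1⊕1⊕1⊕0⊕1⊕1⊕0⊕1⊕1⊕0⊕1⊕1⊕0⊕1⊕1 = 1
Parity bits p1,p2,p4,p8,p16 = 10011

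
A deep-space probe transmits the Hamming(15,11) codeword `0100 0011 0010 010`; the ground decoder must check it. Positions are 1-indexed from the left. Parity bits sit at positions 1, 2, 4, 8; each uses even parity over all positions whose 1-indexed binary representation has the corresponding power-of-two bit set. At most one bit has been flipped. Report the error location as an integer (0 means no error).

s1: b1⊕b3⊕b5⊕b7⊕b9⊕b11⊕b13⊕b15 = 0⊕0⊕0⊕1⊕0⊕1⊕0⊕0 = 0
s2: b2⊕b3⊕b6⊕b7⊕b10⊕b11⊕b14⊕b15 = 1⊕0⊕0⊕1⊕0⊕1⊕1⊕0 = 0
s4: b4⊕b5⊕b6⊕b7⊕b12⊕b13⊕b14⊕b15 = 0⊕0⊕0⊕1⊕0⊕0⊕1⊕0 = 0
s8: b8⊕b9⊕b10⊕b11⊕b12⊕b13⊕b14⊕b15 = 1⊕0⊕0⊕1⊕0⊕0⊕1⊕0 = 1
Syndrome (s8...s1) = 1000 → position 8.

8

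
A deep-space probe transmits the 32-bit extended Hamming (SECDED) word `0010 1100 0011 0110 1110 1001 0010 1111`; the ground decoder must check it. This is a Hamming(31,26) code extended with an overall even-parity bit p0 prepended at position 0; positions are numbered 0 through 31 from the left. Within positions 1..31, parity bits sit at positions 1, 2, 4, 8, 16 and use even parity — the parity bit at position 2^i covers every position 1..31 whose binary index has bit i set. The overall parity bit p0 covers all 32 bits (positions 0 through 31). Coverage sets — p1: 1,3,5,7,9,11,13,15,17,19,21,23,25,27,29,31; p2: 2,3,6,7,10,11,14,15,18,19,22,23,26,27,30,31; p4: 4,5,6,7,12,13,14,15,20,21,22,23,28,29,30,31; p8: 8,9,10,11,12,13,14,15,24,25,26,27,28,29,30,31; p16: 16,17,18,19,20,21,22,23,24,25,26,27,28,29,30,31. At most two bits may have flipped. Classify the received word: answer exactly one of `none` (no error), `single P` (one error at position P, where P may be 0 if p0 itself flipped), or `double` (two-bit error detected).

single 11

s1: b1⊕b3⊕b5⊕b7⊕b9⊕b11⊕b13⊕b15⊕b17⊕b19⊕b21⊕b23⊕b25⊕b27⊕b29⊕b31 = 0⊕0⊕1⊕0⊕0⊕1⊕1⊕0⊕1⊕0⊕0⊕1⊕0⊕0⊕1⊕1 = 1
s2: b2⊕b3⊕b6⊕b7⊕b10⊕b11⊕b14⊕b15⊕b18⊕b19⊕b22⊕b23⊕b26⊕b27⊕b30⊕b31 = 1⊕0⊕0⊕0⊕1⊕1⊕1⊕0⊕1⊕0⊕0⊕1⊕1⊕0⊕1⊕1 = 1
s4: b4⊕b5⊕b6⊕b7⊕b12⊕b13⊕b14⊕b15⊕b20⊕b21⊕b22⊕b23⊕b28⊕b29⊕b30⊕b31 = 1⊕1⊕0⊕0⊕0⊕1⊕1⊕0⊕1⊕0⊕0⊕1⊕1⊕1⊕1⊕1 = 0
s8: b8⊕b9⊕b10⊕b11⊕b12⊕b13⊕b14⊕b15⊕b24⊕b25⊕b26⊕b27⊕b28⊕b29⊕b30⊕b31 = 0⊕0⊕1⊕1⊕0⊕1⊕1⊕0⊕0⊕0⊕1⊕0⊕1⊕1⊕1⊕1 = 1
s16: b16⊕b17⊕b18⊕b19⊕b20⊕b21⊕b22⊕b23⊕b24⊕b25⊕b26⊕b27⊕b28⊕b29⊕b30⊕b31 = 1⊕1⊕1⊕0⊕1⊕0⊕0⊕1⊕0⊕0⊕1⊕0⊕1⊕1⊕1⊕1 = 0
Syndrome (s16...s1) = 01011 → position 11.
Overall parity (XOR of all 32 bits, including p0): 0⊕0⊕1⊕0⊕1⊕1⊕0⊕0⊕0⊕0⊕1⊕1⊕0⊕1⊕1⊕0⊕1⊕1⊕1⊕0⊕1⊕0⊕0⊕1⊕0⊕0⊕1⊕0⊕1⊕1⊕1⊕1 = 1
Overall=1, syndrome position=11 → single-bit error at position 11.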